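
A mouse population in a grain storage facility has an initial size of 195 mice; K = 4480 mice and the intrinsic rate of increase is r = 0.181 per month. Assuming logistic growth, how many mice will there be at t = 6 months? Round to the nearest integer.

532 mice

A = (K − N₀)/N₀ = (4480 − 195)/195 = 21.974.
N(t) = K/(1 + A·e^(−rt)) = 4480/(1 + 21.974×e^(−0.181×6)).
e^(−1.086) = 0.33756; denominator = 1 + 21.974×0.33756 = 8.4178.
N = 4480/8.4178 = 532.208.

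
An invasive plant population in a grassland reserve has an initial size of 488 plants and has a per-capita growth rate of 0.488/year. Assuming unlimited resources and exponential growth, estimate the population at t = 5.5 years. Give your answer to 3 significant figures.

N(t) = N₀·e^(rt) = 488 × e^(0.488×5.5) = 488 × e^2.684.
e^2.684 ≈ 14.644, so N ≈ 488 × 14.644 = 7146.05.

7150 plants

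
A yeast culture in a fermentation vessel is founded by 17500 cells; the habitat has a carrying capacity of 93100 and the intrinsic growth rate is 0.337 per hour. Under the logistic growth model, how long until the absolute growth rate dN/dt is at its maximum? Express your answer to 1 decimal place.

Logistic growth is fastest at N = K/2 = 46550.
A = (K − N₀)/N₀ = 4.32. Set K/(1 + A·e^(−rt)) = K/2 → A·e^(−rt) = 1.
e^(−0.337t) = 1/4.32 = 0.231481, so t = ln(4.32)/0.337 = 1.4633/0.337 = 4.342.

4.3 hours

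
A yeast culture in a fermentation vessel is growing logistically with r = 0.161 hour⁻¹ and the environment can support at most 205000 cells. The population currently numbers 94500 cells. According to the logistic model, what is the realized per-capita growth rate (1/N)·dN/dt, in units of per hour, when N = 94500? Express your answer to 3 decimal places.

(1/N)·dN/dt = r(1 − N/K) = 0.161 × (1 − 94500/205000).
= 0.161 × 0.53902 = 0.086783.

0.087 per hour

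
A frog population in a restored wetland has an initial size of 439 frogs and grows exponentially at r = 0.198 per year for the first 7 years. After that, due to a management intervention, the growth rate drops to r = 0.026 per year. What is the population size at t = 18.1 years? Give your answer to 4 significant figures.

2343 frogs

Phase 1: N(7) = 439·e^(0.198×7) = 439·e^1.386 = 1755.48.
Phase 2 runs for 18.1 − 7 = 11.1 years at r = 0.026.
N(18.1) = 1755.48·e^(0.026×11.1) = 1755.48·e^0.2886 = 2342.79.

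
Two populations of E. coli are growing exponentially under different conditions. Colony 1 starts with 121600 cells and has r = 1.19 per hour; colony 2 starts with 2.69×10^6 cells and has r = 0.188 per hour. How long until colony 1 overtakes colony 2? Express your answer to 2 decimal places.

Set 121600·e^(1.19t) = 2.69×10^6·e^(0.188t).
e^((1.19 − 0.188)t) = 2.69×10^6/121600 → e^(1.002·t) = 22.122.
1.002·t = ln(22.122) = 3.0966, so t = 3.0966/1.002 = 3.0904.

3.09 hours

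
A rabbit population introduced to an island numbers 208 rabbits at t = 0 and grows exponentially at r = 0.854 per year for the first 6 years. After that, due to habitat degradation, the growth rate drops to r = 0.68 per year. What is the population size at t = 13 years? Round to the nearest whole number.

Phase 1: N(6) = 208·e^(0.854×6) = 208·e^5.124 = 34945.3.
Phase 2 runs for 13 − 6 = 7 years at r = 0.68.
N(13) = 34945.3·e^(0.68×7) = 34945.3·e^4.76 = 4.079717×10^6.

4079717 rabbits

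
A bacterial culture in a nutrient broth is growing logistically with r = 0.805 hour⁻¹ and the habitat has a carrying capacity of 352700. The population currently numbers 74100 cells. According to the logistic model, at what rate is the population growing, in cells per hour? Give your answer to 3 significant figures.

47100 cells per hour

dN/dt = rN(1 − N/K) = 0.805 × 74100 × (1 − 74100/352700).
1 − 74100/352700 = 0.78991; dN/dt = 0.805 × 74100 × 0.78991 = 47118.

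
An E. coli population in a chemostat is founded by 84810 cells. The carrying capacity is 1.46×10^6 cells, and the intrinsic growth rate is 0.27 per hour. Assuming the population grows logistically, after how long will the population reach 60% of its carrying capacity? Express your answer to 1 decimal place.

11.8 hours

A = (K − N₀)/N₀ = (1.46×10^6 − 84810)/84810 = 16.215.
Solve 1.46×10^6/(1 + 16.215·e^(−0.27t)) = 876000: 1 + 16.215·e^(−0.27t) = 1.6667, so e^(−0.27t) = 0.0411143.
−0.27·t = ln(0.0411143) = -3.1914, so t = 3.1914/0.27 = 11.82.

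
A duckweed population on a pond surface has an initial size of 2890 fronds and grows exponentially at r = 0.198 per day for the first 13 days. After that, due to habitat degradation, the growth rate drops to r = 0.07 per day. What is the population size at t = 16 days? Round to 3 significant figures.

46800 fronds

Phase 1: N(13) = 2890·e^(0.198×13) = 2890·e^2.574 = 37911.6.
Phase 2 runs for 16 − 13 = 3 days at r = 0.07.
N(16) = 37911.6·e^(0.07×3) = 37911.6·e^0.21 = 46770.7.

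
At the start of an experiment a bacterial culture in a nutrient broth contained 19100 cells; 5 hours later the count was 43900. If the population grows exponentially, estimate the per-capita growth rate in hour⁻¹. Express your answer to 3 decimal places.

From N(t) = N₀·e^(rt): e^(r·5) = 43900/19100 = 2.2984.
r·5 = ln(2.2984) = 0.83223, so r = 0.83223/5 = 0.16645.

0.166 per hour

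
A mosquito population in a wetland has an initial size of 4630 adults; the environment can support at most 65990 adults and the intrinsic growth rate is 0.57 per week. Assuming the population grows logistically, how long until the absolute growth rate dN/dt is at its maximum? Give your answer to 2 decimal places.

4.53 weeks

Logistic growth is fastest at N = K/2 = 32995.
A = (K − N₀)/N₀ = 13.253. Set K/(1 + A·e^(−rt)) = K/2 → A·e^(−rt) = 1.
e^(−0.57t) = 1/13.253 = 0.0754563, so t = ln(13.253)/0.57 = 2.5842/0.57 = 4.5337.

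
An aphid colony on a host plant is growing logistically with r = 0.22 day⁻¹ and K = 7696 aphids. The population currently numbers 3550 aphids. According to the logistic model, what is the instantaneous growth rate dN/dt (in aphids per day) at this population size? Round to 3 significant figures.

dN/dt = rN(1 − N/K) = 0.22 × 3550 × (1 − 3550/7696).
1 − 3550/7696 = 0.53872; dN/dt = 0.22 × 3550 × 0.53872 = 420.74.

421 aphids per day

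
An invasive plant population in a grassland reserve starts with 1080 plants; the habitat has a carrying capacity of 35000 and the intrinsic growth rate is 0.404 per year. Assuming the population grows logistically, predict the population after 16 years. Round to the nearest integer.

33367 plants

A = (K − N₀)/N₀ = (35000 − 1080)/1080 = 31.407.
N(t) = K/(1 + A·e^(−rt)) = 35000/(1 + 31.407×e^(−0.404×16)).
e^(−6.464) = 0.0015585; denominator = 1 + 31.407×0.0015585 = 1.0489.
N = 35000/1.0489 = 33366.7.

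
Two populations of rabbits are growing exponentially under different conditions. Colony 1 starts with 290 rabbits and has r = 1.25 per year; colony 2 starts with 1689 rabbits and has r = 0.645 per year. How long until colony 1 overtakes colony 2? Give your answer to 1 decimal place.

Set 290·e^(1.25t) = 1689·e^(0.645t).
e^((1.25 − 0.645)t) = 1689/290 → e^(0.605·t) = 5.8241.
0.605·t = ln(5.8241) = 1.762, so t = 1.762/0.605 = 2.9124.

2.9 years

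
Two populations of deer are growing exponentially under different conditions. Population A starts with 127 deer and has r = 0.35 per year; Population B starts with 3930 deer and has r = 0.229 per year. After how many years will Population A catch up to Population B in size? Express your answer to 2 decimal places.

28.37 years

Set 127·e^(0.35t) = 3930·e^(0.229t).
e^((0.35 − 0.229)t) = 3930/127 → e^(0.121·t) = 30.945.
0.121·t = ln(30.945) = 3.4322, so t = 3.4322/0.121 = 28.365.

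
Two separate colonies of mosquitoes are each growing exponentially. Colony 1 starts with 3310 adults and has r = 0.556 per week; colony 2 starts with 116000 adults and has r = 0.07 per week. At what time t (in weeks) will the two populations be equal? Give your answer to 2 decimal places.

Set 3310·e^(0.556t) = 116000·e^(0.07t).
e^((0.556 − 0.07)t) = 116000/3310 → e^(0.486·t) = 35.045.
0.486·t = ln(35.045) = 3.5566, so t = 3.5566/0.486 = 7.3182.

7.32 weeks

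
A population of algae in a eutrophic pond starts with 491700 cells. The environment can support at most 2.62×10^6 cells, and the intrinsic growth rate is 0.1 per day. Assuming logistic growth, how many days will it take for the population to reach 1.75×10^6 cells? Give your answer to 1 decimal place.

21.6 days

A = (K − N₀)/N₀ = (2.62×10^6 − 491700)/491700 = 4.3285.
Solve 2.62×10^6/(1 + 4.3285·e^(−0.1t)) = 1.75×10^6: 1 + 4.3285·e^(−0.1t) = 1.4971, so e^(−0.1t) = 0.114855.
−0.1·t = ln(0.114855) = -2.1641, so t = 2.1641/0.1 = 21.641.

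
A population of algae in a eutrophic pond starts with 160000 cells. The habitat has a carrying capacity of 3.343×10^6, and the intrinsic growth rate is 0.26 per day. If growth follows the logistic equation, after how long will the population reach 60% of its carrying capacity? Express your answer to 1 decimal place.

13.1 days

A = (K − N₀)/N₀ = (3.343×10^6 − 160000)/160000 = 19.894.
Solve 3.343×10^6/(1 + 19.894·e^(−0.26t)) = 2.0058×10^6: 1 + 19.894·e^(−0.26t) = 1.6667, so e^(−0.26t) = 0.0335114.
−0.26·t = ln(0.0335114) = -3.3959, so t = 3.3959/0.26 = 13.061.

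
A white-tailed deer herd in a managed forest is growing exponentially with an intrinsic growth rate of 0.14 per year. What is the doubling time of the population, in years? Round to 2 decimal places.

Doubling time t_d = ln(2)/r = 0.6931/0.14 = 4.9511.

4.95 years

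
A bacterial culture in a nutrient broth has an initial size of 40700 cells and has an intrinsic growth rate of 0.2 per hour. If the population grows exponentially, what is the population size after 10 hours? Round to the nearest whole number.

300735 cells

N(t) = N₀·e^(rt) = 40700 × e^(0.2×10) = 40700 × e^2.
e^2 ≈ 7.3891, so N ≈ 40700 × 7.3891 = 300735.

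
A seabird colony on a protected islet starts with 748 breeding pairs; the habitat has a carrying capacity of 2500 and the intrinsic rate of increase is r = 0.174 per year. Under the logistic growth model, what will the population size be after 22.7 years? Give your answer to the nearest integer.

2392 breeding pairs

A = (K − N₀)/N₀ = (2500 − 748)/748 = 2.3422.
N(t) = K/(1 + A·e^(−rt)) = 2500/(1 + 2.3422×e^(−0.174×22.7)).
e^(−3.95) = 0.019259; denominator = 1 + 2.3422×0.019259 = 1.0451.
N = 2500/1.0451 = 2392.1.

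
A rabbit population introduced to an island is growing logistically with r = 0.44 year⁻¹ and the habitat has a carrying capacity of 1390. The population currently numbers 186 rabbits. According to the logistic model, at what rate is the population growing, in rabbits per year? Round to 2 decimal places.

dN/dt = rN(1 − N/K) = 0.44 × 186 × (1 − 186/1390).
1 − 186/1390 = 0.86619; dN/dt = 0.44 × 186 × 0.86619 = 70.889.

70.89 rabbits per year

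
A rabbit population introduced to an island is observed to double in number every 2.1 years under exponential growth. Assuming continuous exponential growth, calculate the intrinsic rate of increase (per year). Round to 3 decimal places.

r = ln(2)/t_d = 0.6931/2.1 = 0.33007.

0.330 per year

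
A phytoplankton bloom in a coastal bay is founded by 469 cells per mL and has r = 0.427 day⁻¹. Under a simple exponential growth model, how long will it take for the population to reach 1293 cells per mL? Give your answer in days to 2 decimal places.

Set N₀·e^(rt) = 1293: e^(0.427·t) = 1293/469 = 2.7569.
0.427·t = ln(2.7569) = 1.0141, so t = 1.0141/0.427 = 2.375.

2.37 days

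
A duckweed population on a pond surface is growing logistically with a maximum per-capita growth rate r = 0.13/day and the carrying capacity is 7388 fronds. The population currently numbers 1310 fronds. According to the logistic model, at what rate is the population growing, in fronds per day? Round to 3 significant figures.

140 fronds per day

dN/dt = rN(1 − N/K) = 0.13 × 1310 × (1 − 1310/7388).
1 − 1310/7388 = 0.82269; dN/dt = 0.13 × 1310 × 0.82269 = 140.1.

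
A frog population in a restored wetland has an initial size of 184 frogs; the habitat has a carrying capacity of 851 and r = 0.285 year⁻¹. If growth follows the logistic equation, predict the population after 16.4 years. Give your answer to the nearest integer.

A = (K − N₀)/N₀ = (851 − 184)/184 = 3.625.
N(t) = K/(1 + A·e^(−rt)) = 851/(1 + 3.625×e^(−0.285×16.4)).
e^(−4.674) = 0.0093349; denominator = 1 + 3.625×0.0093349 = 1.0338.
N = 851/1.0338 = 823.146.

823 frogs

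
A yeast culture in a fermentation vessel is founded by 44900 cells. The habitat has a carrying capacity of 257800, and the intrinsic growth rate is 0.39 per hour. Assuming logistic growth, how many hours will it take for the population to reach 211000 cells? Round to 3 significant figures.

A = (K − N₀)/N₀ = (257800 − 44900)/44900 = 4.7416.
Solve 257800/(1 + 4.7416·e^(−0.39t)) = 211000: 1 + 4.7416·e^(−0.39t) = 1.2218, so e^(−0.39t) = 0.0467772.
−0.39·t = ln(0.0467772) = -3.0624, so t = 3.0624/0.39 = 7.8522.

7.85 hours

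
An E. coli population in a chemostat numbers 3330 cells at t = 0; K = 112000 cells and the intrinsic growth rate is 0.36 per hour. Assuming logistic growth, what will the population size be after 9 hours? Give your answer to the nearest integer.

A = (K − N₀)/N₀ = (112000 − 3330)/3330 = 32.634.
N(t) = K/(1 + A·e^(−rt)) = 112000/(1 + 32.634×e^(−0.36×9)).
e^(−3.24) = 0.039164; denominator = 1 + 32.634×0.039164 = 2.2781.
N = 112000/2.2781 = 49164.6.

49165 cells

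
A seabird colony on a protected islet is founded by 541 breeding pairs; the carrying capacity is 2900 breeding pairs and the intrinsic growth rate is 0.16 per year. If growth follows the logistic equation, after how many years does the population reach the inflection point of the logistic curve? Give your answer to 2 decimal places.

9.20 years

Logistic growth is fastest at N = K/2 = 1450.
A = (K − N₀)/N₀ = 4.3604. Set K/(1 + A·e^(−rt)) = K/2 → A·e^(−rt) = 1.
e^(−0.16t) = 1/4.3604 = 0.229334, so t = ln(4.3604)/0.16 = 1.4726/0.16 = 9.2036.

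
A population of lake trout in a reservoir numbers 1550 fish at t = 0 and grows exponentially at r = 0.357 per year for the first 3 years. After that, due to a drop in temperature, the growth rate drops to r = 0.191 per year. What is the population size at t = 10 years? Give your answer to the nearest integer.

Phase 1: N(3) = 1550·e^(0.357×3) = 1550·e^1.071 = 4523.36.
Phase 2 runs for 10 − 3 = 7 years at r = 0.191.
N(10) = 4523.36·e^(0.191×7) = 4523.36·e^1.337 = 17223.2.

17223 fish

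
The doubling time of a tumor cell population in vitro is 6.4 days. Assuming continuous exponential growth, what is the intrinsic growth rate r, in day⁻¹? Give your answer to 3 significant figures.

r = ln(2)/t_d = 0.6931/6.4 = 0.1083.

0.108 per day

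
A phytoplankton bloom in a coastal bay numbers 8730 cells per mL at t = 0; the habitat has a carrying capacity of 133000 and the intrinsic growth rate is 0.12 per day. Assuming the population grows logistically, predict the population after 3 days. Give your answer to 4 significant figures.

12170 cells per mL

A = (K − N₀)/N₀ = (133000 − 8730)/8730 = 14.235.
N(t) = K/(1 + A·e^(−rt)) = 133000/(1 + 14.235×e^(−0.12×3)).
e^(−0.36) = 0.69768; denominator = 1 + 14.235×0.69768 = 10.931.
N = 133000/10.931 = 12166.9.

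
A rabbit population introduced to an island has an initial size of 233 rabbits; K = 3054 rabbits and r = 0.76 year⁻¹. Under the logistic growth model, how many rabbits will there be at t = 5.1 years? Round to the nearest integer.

A = (K − N₀)/N₀ = (3054 − 233)/233 = 12.107.
N(t) = K/(1 + A·e^(−rt)) = 3054/(1 + 12.107×e^(−0.76×5.1)).
e^(−3.876) = 0.020734; denominator = 1 + 12.107×0.020734 = 1.251.
N = 3054/1.251 = 2441.19.

2441 rabbits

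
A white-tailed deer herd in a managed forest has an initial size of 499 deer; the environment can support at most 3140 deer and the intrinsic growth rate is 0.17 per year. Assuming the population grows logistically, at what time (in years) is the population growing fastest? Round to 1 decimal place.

Logistic growth is fastest at N = K/2 = 1570.
A = (K − N₀)/N₀ = 5.2926. Set K/(1 + A·e^(−rt)) = K/2 → A·e^(−rt) = 1.
e^(−0.17t) = 1/5.2926 = 0.188944, so t = ln(5.2926)/0.17 = 1.6663/0.17 = 9.8018.

9.8 years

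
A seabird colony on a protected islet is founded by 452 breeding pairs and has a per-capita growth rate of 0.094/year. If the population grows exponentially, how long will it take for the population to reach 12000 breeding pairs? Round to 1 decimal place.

Set N₀·e^(rt) = 12000: e^(0.094·t) = 12000/452 = 26.549.
0.094·t = ln(26.549) = 3.279, so t = 3.279/0.094 = 34.883.

34.9 years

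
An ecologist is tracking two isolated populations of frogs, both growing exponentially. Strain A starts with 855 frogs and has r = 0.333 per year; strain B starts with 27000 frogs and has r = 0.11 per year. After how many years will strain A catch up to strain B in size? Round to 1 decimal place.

Set 855·e^(0.333t) = 27000·e^(0.11t).
e^((0.333 − 0.11)t) = 27000/855 → e^(0.223·t) = 31.579.
0.223·t = ln(31.579) = 3.4525, so t = 3.4525/0.223 = 15.482.

15.5 years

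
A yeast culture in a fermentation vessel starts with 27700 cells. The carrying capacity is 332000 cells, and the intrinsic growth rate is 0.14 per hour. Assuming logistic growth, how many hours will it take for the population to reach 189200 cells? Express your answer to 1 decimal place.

19.1 hours

A = (K − N₀)/N₀ = (332000 − 27700)/27700 = 10.986.
Solve 332000/(1 + 10.986·e^(−0.14t)) = 189200: 1 + 10.986·e^(−0.14t) = 1.7548, so e^(−0.14t) = 0.0687045.
−0.14·t = ln(0.0687045) = -2.6779, so t = 2.6779/0.14 = 19.128.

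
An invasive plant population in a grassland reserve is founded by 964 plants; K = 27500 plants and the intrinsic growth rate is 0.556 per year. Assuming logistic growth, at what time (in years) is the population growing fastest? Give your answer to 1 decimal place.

6.0 years

Logistic growth is fastest at N = K/2 = 13750.
A = (K − N₀)/N₀ = 27.527. Set K/(1 + A·e^(−rt)) = K/2 → A·e^(−rt) = 1.
e^(−0.556t) = 1/27.527 = 0.036328, so t = ln(27.527)/0.556 = 3.3152/0.556 = 5.9625.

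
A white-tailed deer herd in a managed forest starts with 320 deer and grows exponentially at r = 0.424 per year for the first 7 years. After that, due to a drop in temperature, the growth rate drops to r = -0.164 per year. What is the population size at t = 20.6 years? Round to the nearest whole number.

Phase 1: N(7) = 320·e^(0.424×7) = 320·e^2.968 = 6224.95.
Phase 2 runs for 20.6 − 7 = 13.6 years at r = -0.164.
N(20.6) = 6224.95·e^(-0.164×13.6) = 6224.95·e^-2.23 = 669.092.

669 deer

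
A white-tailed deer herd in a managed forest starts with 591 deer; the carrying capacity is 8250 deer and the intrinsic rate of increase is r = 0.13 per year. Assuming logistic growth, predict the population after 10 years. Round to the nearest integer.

1820 deer

A = (K − N₀)/N₀ = (8250 − 591)/591 = 12.959.
N(t) = K/(1 + A·e^(−rt)) = 8250/(1 + 12.959×e^(−0.13×10)).
e^(−1.3) = 0.27253; denominator = 1 + 12.959×0.27253 = 4.5318.
N = 8250/4.5318 = 1820.45.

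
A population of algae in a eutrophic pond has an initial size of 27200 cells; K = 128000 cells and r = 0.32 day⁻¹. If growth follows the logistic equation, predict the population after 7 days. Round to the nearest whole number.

91788 cells

A = (K − N₀)/N₀ = (128000 − 27200)/27200 = 3.7059.
N(t) = K/(1 + A·e^(−rt)) = 128000/(1 + 3.7059×e^(−0.32×7)).
e^(−2.24) = 0.10646; denominator = 1 + 3.7059×0.10646 = 1.3945.
N = 128000/1.3945 = 91787.7.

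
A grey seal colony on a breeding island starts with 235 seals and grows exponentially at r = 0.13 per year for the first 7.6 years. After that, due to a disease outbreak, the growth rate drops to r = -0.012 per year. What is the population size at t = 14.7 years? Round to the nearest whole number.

580 seals

Phase 1: N(7.6) = 235·e^(0.13×7.6) = 235·e^0.988 = 631.176.
Phase 2 runs for 14.7 − 7.6 = 7.1 years at r = -0.012.
N(14.7) = 631.176·e^(-0.012×7.1) = 631.176·e^-0.0852 = 579.627.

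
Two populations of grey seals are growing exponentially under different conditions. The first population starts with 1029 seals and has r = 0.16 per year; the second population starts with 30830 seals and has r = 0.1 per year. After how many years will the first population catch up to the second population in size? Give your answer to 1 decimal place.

56.7 years

Set 1029·e^(0.16t) = 30830·e^(0.1t).
e^((0.16 − 0.1)t) = 30830/1029 → e^(0.06·t) = 29.961.
0.06·t = ln(29.961) = 3.3999, so t = 3.3999/0.06 = 56.665.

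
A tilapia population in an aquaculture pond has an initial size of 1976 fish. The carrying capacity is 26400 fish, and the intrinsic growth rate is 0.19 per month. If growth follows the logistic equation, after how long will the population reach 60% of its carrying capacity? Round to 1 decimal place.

A = (K − N₀)/N₀ = (26400 − 1976)/1976 = 12.36.
Solve 26400/(1 + 12.36·e^(−0.19t)) = 15840: 1 + 12.36·e^(−0.19t) = 1.6667, so e^(−0.19t) = 0.053936.
−0.19·t = ln(0.053936) = -2.92, so t = 2.92/0.19 = 15.368.

15.4 months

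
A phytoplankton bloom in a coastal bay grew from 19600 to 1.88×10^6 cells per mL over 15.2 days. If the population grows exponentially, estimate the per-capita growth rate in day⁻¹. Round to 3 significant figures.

From N(t) = N₀·e^(rt): e^(r·15.2) = 1.88×10^6/19600 = 95.918.
r·15.2 = ln(95.918) = 4.5635, so r = 4.5635/15.2 = 0.30023.

0.300 per day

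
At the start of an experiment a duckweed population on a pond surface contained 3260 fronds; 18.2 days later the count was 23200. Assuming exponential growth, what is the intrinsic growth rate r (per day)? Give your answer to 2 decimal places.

0.11 per day

From N(t) = N₀·e^(rt): e^(r·18.2) = 23200/3260 = 7.1166.
r·18.2 = ln(7.1166) = 1.9624, so r = 1.9624/18.2 = 0.10783.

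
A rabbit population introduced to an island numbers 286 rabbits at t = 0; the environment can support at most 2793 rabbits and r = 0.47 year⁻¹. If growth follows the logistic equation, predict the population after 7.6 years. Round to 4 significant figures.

A = (K − N₀)/N₀ = (2793 − 286)/286 = 8.7657.
N(t) = K/(1 + A·e^(−rt)) = 2793/(1 + 8.7657×e^(−0.47×7.6)).
e^(−3.572) = 0.0281; denominator = 1 + 8.7657×0.0281 = 1.2463.
N = 2793/1.2463 = 2241.01.

2241 rabbits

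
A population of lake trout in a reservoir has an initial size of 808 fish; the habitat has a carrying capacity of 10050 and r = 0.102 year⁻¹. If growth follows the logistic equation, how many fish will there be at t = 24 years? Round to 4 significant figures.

A = (K − N₀)/N₀ = (10050 − 808)/808 = 11.438.
N(t) = K/(1 + A·e^(−rt)) = 10050/(1 + 11.438×e^(−0.102×24)).
e^(−2.448) = 0.086466; denominator = 1 + 11.438×0.086466 = 1.989.
N = 10050/1.989 = 5052.76.

5053 fish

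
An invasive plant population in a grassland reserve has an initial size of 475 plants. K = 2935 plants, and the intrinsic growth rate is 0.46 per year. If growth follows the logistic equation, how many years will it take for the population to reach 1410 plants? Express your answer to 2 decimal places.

A = (K − N₀)/N₀ = (2935 − 475)/475 = 5.1789.
Solve 2935/(1 + 5.1789·e^(−0.46t)) = 1410: 1 + 5.1789·e^(−0.46t) = 2.0816, so e^(−0.46t) = 0.208838.
−0.46·t = ln(0.208838) = -1.5662, so t = 1.5662/0.46 = 3.4048.

3.40 years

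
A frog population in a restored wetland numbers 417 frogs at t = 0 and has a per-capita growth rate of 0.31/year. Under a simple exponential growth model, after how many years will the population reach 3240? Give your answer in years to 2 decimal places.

Set N₀·e^(rt) = 3240: e^(0.31·t) = 3240/417 = 7.7698.
0.31·t = ln(7.7698) = 2.0502, so t = 2.0502/0.31 = 6.6137.

6.61 years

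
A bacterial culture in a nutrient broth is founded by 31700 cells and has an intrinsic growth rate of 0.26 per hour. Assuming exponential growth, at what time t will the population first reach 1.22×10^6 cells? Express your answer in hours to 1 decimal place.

Set N₀·e^(rt) = 1.22×10^6: e^(0.26·t) = 1.22×10^6/31700 = 38.486.
0.26·t = ln(38.486) = 3.6503, so t = 3.6503/0.26 = 14.04.

14.0 hours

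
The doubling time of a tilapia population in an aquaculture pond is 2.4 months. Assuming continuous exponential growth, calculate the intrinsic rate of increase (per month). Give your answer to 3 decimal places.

0.289 per month

r = ln(2)/t_d = 0.6931/2.4 = 0.28881.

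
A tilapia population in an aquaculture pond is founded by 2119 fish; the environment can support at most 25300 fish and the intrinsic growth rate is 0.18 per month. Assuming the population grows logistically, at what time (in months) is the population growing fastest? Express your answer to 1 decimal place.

13.3 months

Logistic growth is fastest at N = K/2 = 12650.
A = (K − N₀)/N₀ = 10.94. Set K/(1 + A·e^(−rt)) = K/2 → A·e^(−rt) = 1.
e^(−0.18t) = 1/10.94 = 0.0914111, so t = ln(10.94)/0.18 = 2.3924/0.18 = 13.291.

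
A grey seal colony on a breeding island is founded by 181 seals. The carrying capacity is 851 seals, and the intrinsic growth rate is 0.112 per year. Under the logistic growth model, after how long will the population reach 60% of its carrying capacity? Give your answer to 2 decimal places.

A = (K − N₀)/N₀ = (851 − 181)/181 = 3.7017.
Solve 851/(1 + 3.7017·e^(−0.112t)) = 510.6: 1 + 3.7017·e^(−0.112t) = 1.6667, so e^(−0.112t) = 0.1801.
−0.112·t = ln(0.1801) = -1.7142, so t = 1.7142/0.112 = 15.306.

15.31 years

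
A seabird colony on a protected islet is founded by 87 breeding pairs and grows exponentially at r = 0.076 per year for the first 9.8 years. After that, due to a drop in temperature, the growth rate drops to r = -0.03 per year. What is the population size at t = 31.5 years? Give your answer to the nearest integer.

96 breeding pairs

Phase 1: N(9.8) = 87·e^(0.076×9.8) = 87·e^0.7448 = 183.224.
Phase 2 runs for 31.5 − 9.8 = 21.7 years at r = -0.03.
N(31.5) = 183.224·e^(-0.03×21.7) = 183.224·e^-0.651 = 95.5556.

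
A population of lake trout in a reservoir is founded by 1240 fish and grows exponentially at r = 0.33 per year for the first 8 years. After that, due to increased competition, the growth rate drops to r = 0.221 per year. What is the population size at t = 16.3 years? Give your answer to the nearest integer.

Phase 1: N(8) = 1240·e^(0.33×8) = 1240·e^2.64 = 17376.4.
Phase 2 runs for 16.3 − 8 = 8.3 years at r = 0.221.
N(16.3) = 17376.4·e^(0.221×8.3) = 17376.4·e^1.834 = 108789.

108789 fish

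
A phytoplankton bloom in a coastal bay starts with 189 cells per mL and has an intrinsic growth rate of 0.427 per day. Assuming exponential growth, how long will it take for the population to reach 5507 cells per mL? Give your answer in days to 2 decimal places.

Set N₀·e^(rt) = 5507: e^(0.427·t) = 5507/189 = 29.138.
0.427·t = ln(29.138) = 3.372, so t = 3.372/0.427 = 7.897.

7.90 days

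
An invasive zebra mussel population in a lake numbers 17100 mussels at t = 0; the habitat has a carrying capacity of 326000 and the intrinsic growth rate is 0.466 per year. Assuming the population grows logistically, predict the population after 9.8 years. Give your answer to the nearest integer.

274478 mussels

A = (K − N₀)/N₀ = (326000 − 17100)/17100 = 18.064.
N(t) = K/(1 + A·e^(−rt)) = 326000/(1 + 18.064×e^(−0.466×9.8)).
e^(−4.567) = 0.010391; denominator = 1 + 18.064×0.010391 = 1.1877.
N = 326000/1.1877 = 274478.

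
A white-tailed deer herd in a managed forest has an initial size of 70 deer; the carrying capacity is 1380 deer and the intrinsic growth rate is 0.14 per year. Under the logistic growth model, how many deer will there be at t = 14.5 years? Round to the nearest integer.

A = (K − N₀)/N₀ = (1380 − 70)/70 = 18.714.
N(t) = K/(1 + A·e^(−rt)) = 1380/(1 + 18.714×e^(−0.14×14.5)).
e^(−2.03) = 0.13134; denominator = 1 + 18.714×0.13134 = 3.4579.
N = 1380/3.4579 = 399.092.

399 deer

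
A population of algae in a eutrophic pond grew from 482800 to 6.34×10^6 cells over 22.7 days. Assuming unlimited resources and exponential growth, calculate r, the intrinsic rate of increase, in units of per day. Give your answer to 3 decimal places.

From N(t) = N₀·e^(rt): e^(r·22.7) = 6.34×10^6/482800 = 13.132.
r·22.7 = ln(13.132) = 2.575, so r = 2.575/22.7 = 0.11344.

0.113 per day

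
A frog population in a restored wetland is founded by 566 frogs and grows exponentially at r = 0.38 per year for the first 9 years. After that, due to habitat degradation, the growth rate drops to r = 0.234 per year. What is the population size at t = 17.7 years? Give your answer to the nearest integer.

132507 frogs

Phase 1: N(9) = 566·e^(0.38×9) = 566·e^3.42 = 17302.3.
Phase 2 runs for 17.7 − 9 = 8.7 years at r = 0.234.
N(17.7) = 17302.3·e^(0.234×8.7) = 17302.3·e^2.036 = 132507.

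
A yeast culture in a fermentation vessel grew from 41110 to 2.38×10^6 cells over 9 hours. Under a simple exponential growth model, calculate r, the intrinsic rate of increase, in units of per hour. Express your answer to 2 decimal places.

0.45 per hour

From N(t) = N₀·e^(rt): e^(r·9) = 2.38×10^6/41110 = 57.893.
r·9 = ln(57.893) = 4.0586, so r = 4.0586/9 = 0.45096.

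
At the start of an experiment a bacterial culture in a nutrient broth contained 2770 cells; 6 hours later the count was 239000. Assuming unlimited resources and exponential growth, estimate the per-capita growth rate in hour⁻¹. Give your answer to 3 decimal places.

0.743 per hour

From N(t) = N₀·e^(rt): e^(r·6) = 239000/2770 = 86.282.
r·6 = ln(86.282) = 4.4576, so r = 4.4576/6 = 0.74294.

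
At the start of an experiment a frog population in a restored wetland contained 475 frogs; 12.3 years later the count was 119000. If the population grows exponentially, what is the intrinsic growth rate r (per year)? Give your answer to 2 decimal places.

0.45 per year

From N(t) = N₀·e^(rt): e^(r·12.3) = 119000/475 = 250.53.
r·12.3 = ln(250.53) = 5.5236, so r = 5.5236/12.3 = 0.44907.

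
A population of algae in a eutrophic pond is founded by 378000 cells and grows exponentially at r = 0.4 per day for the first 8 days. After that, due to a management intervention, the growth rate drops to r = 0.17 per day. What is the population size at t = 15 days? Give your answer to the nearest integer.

30482078 cells

Phase 1: N(8) = 378000·e^(0.4×8) = 378000·e^3.2 = 9.273296×10^6.
Phase 2 runs for 15 − 8 = 7 days at r = 0.17.
N(15) = 9.273296×10^6·e^(0.17×7) = 9.273296×10^6·e^1.19 = 3.048208×10^7.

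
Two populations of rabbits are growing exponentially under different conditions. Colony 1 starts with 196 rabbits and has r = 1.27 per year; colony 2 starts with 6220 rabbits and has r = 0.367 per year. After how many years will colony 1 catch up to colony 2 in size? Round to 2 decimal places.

3.83 years

Set 196·e^(1.27t) = 6220·e^(0.367t).
e^((1.27 − 0.367)t) = 6220/196 → e^(0.903·t) = 31.735.
0.903·t = ln(31.735) = 3.4574, so t = 3.4574/0.903 = 3.8288.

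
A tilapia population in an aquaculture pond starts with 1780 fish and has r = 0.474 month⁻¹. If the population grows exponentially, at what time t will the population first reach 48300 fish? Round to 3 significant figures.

6.96 months

Set N₀·e^(rt) = 48300: e^(0.474·t) = 48300/1780 = 27.135.
0.474·t = ln(27.135) = 3.3008, so t = 3.3008/0.474 = 6.9638.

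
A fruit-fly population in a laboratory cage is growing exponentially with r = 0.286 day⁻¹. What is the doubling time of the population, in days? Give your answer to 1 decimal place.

2.4 days

Doubling time t_d = ln(2)/r = 0.6931/0.286 = 2.4236.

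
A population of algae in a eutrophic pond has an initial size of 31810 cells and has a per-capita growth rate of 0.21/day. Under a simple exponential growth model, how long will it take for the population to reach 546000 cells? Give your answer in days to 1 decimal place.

Set N₀·e^(rt) = 546000: e^(0.21·t) = 546000/31810 = 17.164.
0.21·t = ln(17.164) = 2.8428, so t = 2.8428/0.21 = 13.537.

13.5 days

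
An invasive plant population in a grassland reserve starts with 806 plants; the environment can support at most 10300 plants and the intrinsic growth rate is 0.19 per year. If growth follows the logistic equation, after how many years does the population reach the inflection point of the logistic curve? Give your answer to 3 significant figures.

13.0 years

Logistic growth is fastest at N = K/2 = 5150.
A = (K − N₀)/N₀ = 11.779. Set K/(1 + A·e^(−rt)) = K/2 → A·e^(−rt) = 1.
e^(−0.19t) = 1/11.779 = 0.0848957, so t = ln(11.779)/0.19 = 2.4663/0.19 = 12.981.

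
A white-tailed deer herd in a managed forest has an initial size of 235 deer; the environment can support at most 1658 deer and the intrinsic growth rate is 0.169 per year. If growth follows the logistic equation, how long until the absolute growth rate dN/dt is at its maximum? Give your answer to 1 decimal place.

Logistic growth is fastest at N = K/2 = 829.
A = (K − N₀)/N₀ = 6.0553. Set K/(1 + A·e^(−rt)) = K/2 → A·e^(−rt) = 1.
e^(−0.169t) = 1/6.0553 = 0.165144, so t = ln(6.0553)/0.169 = 1.8009/0.169 = 10.656.

10.7 years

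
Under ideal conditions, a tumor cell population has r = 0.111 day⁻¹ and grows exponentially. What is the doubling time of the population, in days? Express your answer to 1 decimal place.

Doubling time t_d = ln(2)/r = 0.6931/0.111 = 6.2446.

6.2 days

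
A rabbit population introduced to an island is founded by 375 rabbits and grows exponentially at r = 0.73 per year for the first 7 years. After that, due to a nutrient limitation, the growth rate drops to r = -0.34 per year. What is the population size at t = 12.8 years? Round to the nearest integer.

Phase 1: N(7) = 375·e^(0.73×7) = 375·e^5.11 = 62126.4.
Phase 2 runs for 12.8 − 7 = 5.8 years at r = -0.34.
N(12.8) = 62126.4·e^(-0.34×5.8) = 62126.4·e^-1.972 = 8646.64.

8647 rabbits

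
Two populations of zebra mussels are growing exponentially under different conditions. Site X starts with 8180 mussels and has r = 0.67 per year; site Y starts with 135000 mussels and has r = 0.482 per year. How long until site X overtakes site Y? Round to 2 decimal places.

Set 8180·e^(0.67t) = 135000·e^(0.482t).
e^((0.67 − 0.482)t) = 135000/8180 → e^(0.188·t) = 16.504.
0.188·t = ln(16.504) = 2.8036, so t = 2.8036/0.188 = 14.913.

14.91 years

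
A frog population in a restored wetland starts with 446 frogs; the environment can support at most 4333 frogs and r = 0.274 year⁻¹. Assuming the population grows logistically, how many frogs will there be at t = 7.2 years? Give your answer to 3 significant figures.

1960 frogs

A = (K − N₀)/N₀ = (4333 − 446)/446 = 8.7152.
N(t) = K/(1 + A·e^(−rt)) = 4333/(1 + 8.7152×e^(−0.274×7.2)).
e^(−1.973) = 0.13907; denominator = 1 + 8.7152×0.13907 = 2.212.
N = 4333/2.212 = 1958.86.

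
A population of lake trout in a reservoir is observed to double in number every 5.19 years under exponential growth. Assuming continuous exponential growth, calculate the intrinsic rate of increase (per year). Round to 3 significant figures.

r = ln(2)/t_d = 0.6931/5.19 = 0.13355.

0.134 per year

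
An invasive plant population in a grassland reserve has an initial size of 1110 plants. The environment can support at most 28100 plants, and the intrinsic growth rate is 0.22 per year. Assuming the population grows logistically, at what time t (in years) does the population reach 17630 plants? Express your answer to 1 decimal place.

16.9 years

A = (K − N₀)/N₀ = (28100 − 1110)/1110 = 24.315.
Solve 28100/(1 + 24.315·e^(−0.22t)) = 17630: 1 + 24.315·e^(−0.22t) = 1.5939, so e^(−0.22t) = 0.0244239.
−0.22·t = ln(0.0244239) = -3.7122, so t = 3.7122/0.22 = 16.874.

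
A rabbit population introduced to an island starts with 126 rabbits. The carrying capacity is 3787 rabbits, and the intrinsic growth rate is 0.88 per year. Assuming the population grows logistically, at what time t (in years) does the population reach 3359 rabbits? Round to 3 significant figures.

6.17 years

A = (K − N₀)/N₀ = (3787 − 126)/126 = 29.056.
Solve 3787/(1 + 29.056·e^(−0.88t)) = 3359: 1 + 29.056·e^(−0.88t) = 1.1274, so e^(−0.88t) = 0.00438535.
−0.88·t = ln(0.00438535) = -5.4295, so t = 5.4295/0.88 = 6.1699.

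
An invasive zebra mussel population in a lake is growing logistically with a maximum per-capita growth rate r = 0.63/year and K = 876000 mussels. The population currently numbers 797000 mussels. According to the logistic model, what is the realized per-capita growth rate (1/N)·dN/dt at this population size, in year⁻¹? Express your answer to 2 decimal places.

(1/N)·dN/dt = r(1 − N/K) = 0.63 × (1 − 797000/876000).
= 0.63 × 0.090183 = 0.056815.

0.06 per year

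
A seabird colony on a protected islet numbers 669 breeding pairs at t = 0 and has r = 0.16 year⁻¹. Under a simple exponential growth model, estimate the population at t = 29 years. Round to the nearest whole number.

69271 breeding pairs

N(t) = N₀·e^(rt) = 669 × e^(0.16×29) = 669 × e^4.64.
e^4.64 ≈ 103.54, so N ≈ 669 × 103.54 = 69271.2.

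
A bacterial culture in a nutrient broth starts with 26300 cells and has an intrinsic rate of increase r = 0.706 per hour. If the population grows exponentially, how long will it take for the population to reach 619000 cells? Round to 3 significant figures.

Set N₀·e^(rt) = 619000: e^(0.706·t) = 619000/26300 = 23.536.
0.706·t = ln(23.536) = 3.1585, so t = 3.1585/0.706 = 4.4738.

4.47 hours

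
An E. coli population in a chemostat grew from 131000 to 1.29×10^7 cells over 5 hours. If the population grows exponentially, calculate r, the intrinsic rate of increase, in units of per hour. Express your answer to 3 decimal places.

From N(t) = N₀·e^(rt): e^(r·5) = 1.29×10^7/131000 = 98.473.
r·5 = ln(98.473) = 4.5898, so r = 4.5898/5 = 0.91796.

0.918 per hour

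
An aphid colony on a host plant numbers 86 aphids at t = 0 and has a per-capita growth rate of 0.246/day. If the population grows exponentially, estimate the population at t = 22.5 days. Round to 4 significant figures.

21790 aphids

N(t) = N₀·e^(rt) = 86 × e^(0.246×22.5) = 86 × e^5.535.
e^5.535 ≈ 253.41, so N ≈ 86 × 253.41 = 21793.1.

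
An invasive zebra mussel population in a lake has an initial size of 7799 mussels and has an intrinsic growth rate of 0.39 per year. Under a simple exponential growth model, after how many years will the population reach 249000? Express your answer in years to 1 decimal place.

Set N₀·e^(rt) = 249000: e^(0.39·t) = 249000/7799 = 31.927.
0.39·t = ln(31.927) = 3.4635, so t = 3.4635/0.39 = 8.8807.

8.9 years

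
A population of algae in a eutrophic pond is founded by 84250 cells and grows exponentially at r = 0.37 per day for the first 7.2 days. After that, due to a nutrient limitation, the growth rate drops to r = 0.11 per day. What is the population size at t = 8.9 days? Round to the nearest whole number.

1457953 cells

Phase 1: N(7.2) = 84250·e^(0.37×7.2) = 84250·e^2.664 = 1.20929×10^6.
Phase 2 runs for 8.9 − 7.2 = 1.7 days at r = 0.11.
N(8.9) = 1.20929×10^6·e^(0.11×1.7) = 1.20929×10^6·e^0.187 = 1.457953×10^6.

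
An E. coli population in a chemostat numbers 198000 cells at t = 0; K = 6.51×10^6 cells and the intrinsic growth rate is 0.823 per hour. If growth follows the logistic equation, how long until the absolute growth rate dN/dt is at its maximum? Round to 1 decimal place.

Logistic growth is fastest at N = K/2 = 3.255×10^6.
A = (K − N₀)/N₀ = 31.879. Set K/(1 + A·e^(−rt)) = K/2 → A·e^(−rt) = 1.
e^(−0.823t) = 1/31.879 = 0.0313688, so t = ln(31.879)/0.823 = 3.4619/0.823 = 4.2065.

4.2 hours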